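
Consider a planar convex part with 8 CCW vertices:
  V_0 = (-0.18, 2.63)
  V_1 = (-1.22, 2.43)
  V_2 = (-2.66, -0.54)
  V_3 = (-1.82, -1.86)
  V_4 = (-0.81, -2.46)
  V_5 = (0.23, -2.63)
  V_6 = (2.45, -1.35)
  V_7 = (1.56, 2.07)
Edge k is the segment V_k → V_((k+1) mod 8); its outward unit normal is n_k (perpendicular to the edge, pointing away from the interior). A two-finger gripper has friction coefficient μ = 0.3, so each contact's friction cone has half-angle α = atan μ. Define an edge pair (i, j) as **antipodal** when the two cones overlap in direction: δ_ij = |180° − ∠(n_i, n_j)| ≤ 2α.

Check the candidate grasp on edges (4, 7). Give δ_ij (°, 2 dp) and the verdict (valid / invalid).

δ = 8.56°, valid

α = atan 0.3 = 16.70°;  2α = 33.40°
edge 4: e_4 = (+1.04, -0.17);  n_4 = (-0.1613, -0.9869)
edge 7: e_7 = (-1.74, +0.56);  n_7 = (+0.3064, +0.9519)
∠(n_4, n_7) = 171.44°
δ = |180° − 171.44°| = 8.56°
8.56° ≤ 2α = 33.40°  →  valid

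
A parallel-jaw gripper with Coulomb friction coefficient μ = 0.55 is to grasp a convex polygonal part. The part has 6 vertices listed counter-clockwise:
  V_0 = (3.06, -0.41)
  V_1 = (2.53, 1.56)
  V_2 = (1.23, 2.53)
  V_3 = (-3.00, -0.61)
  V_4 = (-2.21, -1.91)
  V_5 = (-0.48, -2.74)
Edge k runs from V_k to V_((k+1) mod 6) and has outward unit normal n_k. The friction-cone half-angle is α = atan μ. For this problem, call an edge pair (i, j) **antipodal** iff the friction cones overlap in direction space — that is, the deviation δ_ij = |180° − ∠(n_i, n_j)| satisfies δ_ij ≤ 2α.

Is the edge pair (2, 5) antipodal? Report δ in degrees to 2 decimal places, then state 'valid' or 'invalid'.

α = atan 0.55 = 28.81°;  2α = 57.62°
edge 2: e_2 = (-4.23, -3.14);  n_2 = (-0.5960, +0.8030)
edge 5: e_5 = (+3.54, +2.33);  n_5 = (+0.5498, -0.8353)
∠(n_2, n_5) = 176.77°
δ = |180° − 176.77°| = 3.23°
3.23° ≤ 2α = 57.62°  →  valid

δ = 3.23°, valid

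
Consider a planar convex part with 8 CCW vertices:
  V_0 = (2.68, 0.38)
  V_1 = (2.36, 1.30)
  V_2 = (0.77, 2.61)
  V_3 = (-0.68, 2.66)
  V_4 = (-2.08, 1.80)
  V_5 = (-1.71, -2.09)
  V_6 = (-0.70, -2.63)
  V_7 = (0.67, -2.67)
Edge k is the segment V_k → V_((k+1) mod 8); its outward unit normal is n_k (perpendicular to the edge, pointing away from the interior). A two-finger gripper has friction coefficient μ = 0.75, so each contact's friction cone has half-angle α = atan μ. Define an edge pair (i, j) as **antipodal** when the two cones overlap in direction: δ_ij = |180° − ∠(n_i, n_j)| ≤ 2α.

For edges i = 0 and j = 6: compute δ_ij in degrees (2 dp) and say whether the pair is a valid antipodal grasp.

δ = 69.15°, valid

α = atan 0.75 = 36.87°;  2α = 73.74°
edge 0: e_0 = (-0.32, +0.92);  n_0 = (+0.9445, +0.3285)
edge 6: e_6 = (+1.37, -0.04);  n_6 = (-0.0292, -0.9996)
∠(n_0, n_6) = 110.85°
δ = |180° − 110.85°| = 69.15°
69.15° ≤ 2α = 73.74°  →  valid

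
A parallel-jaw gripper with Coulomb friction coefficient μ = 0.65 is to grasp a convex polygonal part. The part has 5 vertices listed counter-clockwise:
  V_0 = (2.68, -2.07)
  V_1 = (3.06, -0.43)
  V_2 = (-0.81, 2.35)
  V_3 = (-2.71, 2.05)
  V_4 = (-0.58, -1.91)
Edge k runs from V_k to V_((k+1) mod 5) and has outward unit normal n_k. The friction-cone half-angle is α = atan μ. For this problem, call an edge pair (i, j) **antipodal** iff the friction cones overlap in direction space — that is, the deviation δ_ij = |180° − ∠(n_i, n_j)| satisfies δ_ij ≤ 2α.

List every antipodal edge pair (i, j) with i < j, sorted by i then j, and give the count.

α = atan 0.65 = 33.02°;  2α = 66.05°
n_0 = (+0.9742, -0.2257)
n_1 = (+0.5834, +0.8122)
n_2 = (-0.1560, +0.9878)
n_3 = (-0.8807, -0.4737)
n_4 = (-0.0490, -0.9988)
  (0,1): δ = 112.65°  ·
  (0,2): δ = 67.98°  ·
  (0,3): δ = 41.32°  ✓
  (0,4): δ = 100.24°  ·
  (1,2): δ = 135.34°  ·
  (1,3): δ = 26.03°  ✓
  (1,4): δ = 32.88°  ✓
  (2,3): δ = 70.70°  ·
  (2,4): δ = 11.78°  ✓
  (3,4): δ = 121.08°  ·
antipodal pairs: 4

count = 4; pairs: (0,3), (1,3), (1,4), (2,4)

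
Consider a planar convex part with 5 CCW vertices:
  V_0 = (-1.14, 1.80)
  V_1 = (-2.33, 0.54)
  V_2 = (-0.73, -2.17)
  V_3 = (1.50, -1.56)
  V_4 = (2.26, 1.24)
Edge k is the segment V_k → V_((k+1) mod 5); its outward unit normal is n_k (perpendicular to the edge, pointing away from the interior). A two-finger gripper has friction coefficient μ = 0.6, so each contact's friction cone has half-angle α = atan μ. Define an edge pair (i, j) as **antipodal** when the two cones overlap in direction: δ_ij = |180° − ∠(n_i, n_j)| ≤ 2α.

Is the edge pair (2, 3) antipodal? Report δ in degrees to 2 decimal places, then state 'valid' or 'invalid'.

δ = 120.48°, invalid

α = atan 0.6 = 30.96°;  2α = 61.93°
edge 2: e_2 = (+2.23, +0.61);  n_2 = (+0.2638, -0.9646)
edge 3: e_3 = (+0.76, +2.80);  n_3 = (+0.9651, -0.2620)
∠(n_2, n_3) = 59.52°
δ = |180° − 59.52°| = 120.48°
120.48° > 2α = 61.93°  →  invalid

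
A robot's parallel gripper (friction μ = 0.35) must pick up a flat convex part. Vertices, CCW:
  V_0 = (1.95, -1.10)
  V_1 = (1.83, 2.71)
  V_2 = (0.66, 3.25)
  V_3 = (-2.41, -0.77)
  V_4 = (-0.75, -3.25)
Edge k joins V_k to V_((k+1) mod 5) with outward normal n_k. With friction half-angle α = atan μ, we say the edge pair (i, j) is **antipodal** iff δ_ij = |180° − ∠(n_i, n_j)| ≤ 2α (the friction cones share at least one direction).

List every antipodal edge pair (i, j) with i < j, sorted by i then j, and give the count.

count = 3; pairs: (0,3), (1,3), (2,4)

α = atan 0.35 = 19.29°;  2α = 38.58°
n_0 = (+0.9995, +0.0315)
n_1 = (+0.4191, +0.9080)
n_2 = (-0.7948, +0.6069)
n_3 = (-0.8310, -0.5562)
n_4 = (+0.6229, -0.7823)
  (0,1): δ = 116.58°  ·
  (0,2): δ = 39.17°  ·
  (0,3): δ = 31.99°  ✓
  (0,4): δ = 126.73°  ·
  (1,2): δ = 102.59°  ·
  (1,3): δ = 31.43°  ✓
  (1,4): δ = 63.31°  ·
  (2,3): δ = 108.84°  ·
  (2,4): δ = 14.10°  ✓
  (3,4): δ = 85.27°  ·
antipodal pairs: 3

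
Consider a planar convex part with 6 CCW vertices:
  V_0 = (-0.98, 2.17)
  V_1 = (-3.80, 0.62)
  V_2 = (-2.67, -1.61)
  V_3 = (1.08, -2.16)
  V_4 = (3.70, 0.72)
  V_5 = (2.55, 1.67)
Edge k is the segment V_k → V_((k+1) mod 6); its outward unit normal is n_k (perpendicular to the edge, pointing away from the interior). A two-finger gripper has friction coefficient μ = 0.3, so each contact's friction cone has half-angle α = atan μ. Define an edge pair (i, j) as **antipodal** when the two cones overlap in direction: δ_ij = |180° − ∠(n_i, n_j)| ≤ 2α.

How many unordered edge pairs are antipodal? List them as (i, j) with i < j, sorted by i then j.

count = 4; pairs: (0,3), (1,4), (2,4), (2,5)

α = atan 0.3 = 16.70°;  2α = 33.40°
n_0 = (-0.4817, +0.8763)
n_1 = (-0.8920, -0.4520)
n_2 = (-0.1451, -0.9894)
n_3 = (+0.7397, -0.6729)
n_4 = (+0.6369, +0.7710)
n_5 = (+0.1402, +0.9901)
  (0,1): δ = 91.92°  ·
  (0,2): δ = 37.14°  ·
  (0,3): δ = 18.91°  ✓
  (0,4): δ = 111.65°  ·
  (0,5): δ = 143.14°  ·
  (1,2): δ = 125.22°  ·
  (1,3): δ = 69.17°  ·
  (1,4): δ = 23.57°  ✓
  (1,5): δ = 55.07°  ·
  (2,3): δ = 123.95°  ·
  (2,4): δ = 31.22°  ✓
  (2,5): δ = 0.28°  ✓
  (3,4): δ = 87.27°  ·
  (3,5): δ = 55.77°  ·
  (4,5): δ = 148.50°  ·
antipodal pairs: 4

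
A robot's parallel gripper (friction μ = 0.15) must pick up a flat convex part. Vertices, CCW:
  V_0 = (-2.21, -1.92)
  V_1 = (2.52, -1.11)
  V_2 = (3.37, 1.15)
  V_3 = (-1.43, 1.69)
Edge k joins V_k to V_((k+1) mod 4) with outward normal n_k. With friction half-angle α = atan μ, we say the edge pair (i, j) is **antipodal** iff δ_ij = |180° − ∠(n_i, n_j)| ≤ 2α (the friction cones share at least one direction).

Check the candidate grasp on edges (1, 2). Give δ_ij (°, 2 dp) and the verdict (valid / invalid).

δ = 75.81°, invalid

α = atan 0.15 = 8.53°;  2α = 17.06°
edge 1: e_1 = (+0.85, +2.26);  n_1 = (+0.9360, -0.3520)
edge 2: e_2 = (-4.80, +0.54);  n_2 = (+0.1118, +0.9937)
∠(n_1, n_2) = 104.19°
δ = |180° − 104.19°| = 75.81°
75.81° > 2α = 17.06°  →  invalid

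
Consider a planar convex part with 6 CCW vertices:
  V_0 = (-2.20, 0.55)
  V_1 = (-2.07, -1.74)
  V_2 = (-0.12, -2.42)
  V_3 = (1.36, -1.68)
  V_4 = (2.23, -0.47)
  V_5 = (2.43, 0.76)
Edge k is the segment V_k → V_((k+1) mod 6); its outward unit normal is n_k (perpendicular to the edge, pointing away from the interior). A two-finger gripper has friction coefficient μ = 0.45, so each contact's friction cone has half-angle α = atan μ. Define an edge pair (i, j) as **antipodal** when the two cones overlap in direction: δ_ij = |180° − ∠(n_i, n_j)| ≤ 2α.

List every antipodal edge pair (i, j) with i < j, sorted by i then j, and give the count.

α = atan 0.45 = 24.23°;  2α = 48.46°
n_0 = (-0.9984, -0.0567)
n_1 = (-0.3293, -0.9442)
n_2 = (+0.4472, -0.8944)
n_3 = (+0.8119, -0.5838)
n_4 = (+0.9870, -0.1605)
n_5 = (-0.0453, +0.9990)
  (0,1): δ = 112.47°  ·
  (0,2): δ = 66.68°  ·
  (0,3): δ = 38.97°  ✓
  (0,4): δ = 12.48°  ✓
  (0,5): δ = 89.35°  ·
  (1,2): δ = 134.21°  ·
  (1,3): δ = 106.49°  ·
  (1,4): δ = 80.01°  ·
  (1,5): δ = 21.82°  ✓
  (2,3): δ = 152.28°  ·
  (2,4): δ = 125.80°  ·
  (2,5): δ = 23.97°  ✓
  (3,4): δ = 153.52°  ·
  (3,5): δ = 51.69°  ·
  (4,5): δ = 78.17°  ·
antipodal pairs: 4

count = 4; pairs: (0,3), (0,4), (1,5), (2,5)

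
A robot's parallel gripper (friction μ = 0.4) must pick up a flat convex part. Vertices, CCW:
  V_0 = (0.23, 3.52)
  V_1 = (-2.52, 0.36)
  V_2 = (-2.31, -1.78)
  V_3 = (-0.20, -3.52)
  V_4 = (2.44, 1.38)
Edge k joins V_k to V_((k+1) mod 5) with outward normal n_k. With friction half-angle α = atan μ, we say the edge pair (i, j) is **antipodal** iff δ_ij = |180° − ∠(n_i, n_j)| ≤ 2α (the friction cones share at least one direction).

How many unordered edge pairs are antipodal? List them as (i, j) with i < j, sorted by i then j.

α = atan 0.4 = 21.80°;  2α = 43.60°
n_0 = (-0.7543, +0.6565)
n_1 = (-0.9952, -0.0977)
n_2 = (-0.6362, -0.7715)
n_3 = (+0.8804, -0.4743)
n_4 = (+0.6956, +0.7184)
  (0,1): δ = 133.36°  ·
  (0,2): δ = 88.48°  ·
  (0,3): δ = 12.72°  ✓
  (0,4): δ = 86.95°  ·
  (1,2): δ = 135.12°  ·
  (1,3): δ = 33.92°  ✓
  (1,4): δ = 40.32°  ✓
  (2,3): δ = 78.80°  ·
  (2,4): δ = 4.57°  ✓
  (3,4): δ = 105.76°  ·
antipodal pairs: 4

count = 4; pairs: (0,3), (1,3), (1,4), (2,4)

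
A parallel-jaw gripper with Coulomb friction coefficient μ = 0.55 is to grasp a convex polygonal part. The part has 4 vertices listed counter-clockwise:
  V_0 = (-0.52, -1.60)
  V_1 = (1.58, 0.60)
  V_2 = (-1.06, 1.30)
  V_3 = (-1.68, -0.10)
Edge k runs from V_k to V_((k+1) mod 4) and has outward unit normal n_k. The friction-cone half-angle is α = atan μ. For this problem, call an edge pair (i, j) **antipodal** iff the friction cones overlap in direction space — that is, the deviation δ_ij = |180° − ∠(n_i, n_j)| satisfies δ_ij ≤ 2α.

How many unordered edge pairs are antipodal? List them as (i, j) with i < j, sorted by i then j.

count = 2; pairs: (0,2), (1,3)

α = atan 0.55 = 28.81°;  2α = 57.62°
n_0 = (+0.7234, -0.6905)
n_1 = (+0.2563, +0.9666)
n_2 = (-0.9143, +0.4049)
n_3 = (-0.7911, -0.6117)
  (0,1): δ = 61.18°  ·
  (0,2): δ = 19.78°  ✓
  (0,3): δ = 81.38°  ·
  (1,2): δ = 99.04°  ·
  (1,3): δ = 37.43°  ✓
  (2,3): δ = 118.40°  ·
antipodal pairs: 2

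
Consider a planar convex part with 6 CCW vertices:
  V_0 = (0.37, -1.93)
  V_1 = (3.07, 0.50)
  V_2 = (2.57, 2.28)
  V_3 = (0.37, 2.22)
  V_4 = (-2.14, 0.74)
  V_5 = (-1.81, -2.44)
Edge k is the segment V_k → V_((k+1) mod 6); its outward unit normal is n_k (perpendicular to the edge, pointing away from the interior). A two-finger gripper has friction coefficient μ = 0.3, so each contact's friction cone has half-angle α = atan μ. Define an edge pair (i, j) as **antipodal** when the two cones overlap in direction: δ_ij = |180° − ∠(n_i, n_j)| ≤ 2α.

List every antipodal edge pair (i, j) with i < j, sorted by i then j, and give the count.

α = atan 0.3 = 16.70°;  2α = 33.40°
n_0 = (+0.6690, -0.7433)
n_1 = (+0.9627, +0.2704)
n_2 = (-0.0273, +0.9996)
n_3 = (-0.5079, +0.8614)
n_4 = (-0.9947, -0.1032)
n_5 = (+0.2278, -0.9737)
  (0,1): δ = 116.30°  ·
  (0,2): δ = 40.42°  ·
  (0,3): δ = 11.46°  ✓
  (0,4): δ = 53.94°  ·
  (0,5): δ = 151.18°  ·
  (1,2): δ = 104.13°  ·
  (1,3): δ = 75.16°  ·
  (1,4): δ = 9.77°  ✓
  (1,5): δ = 87.48°  ·
  (2,3): δ = 151.04°  ·
  (2,4): δ = 85.64°  ·
  (2,5): δ = 11.61°  ✓
  (3,4): δ = 114.60°  ·
  (3,5): δ = 17.36°  ✓
  (4,5): δ = 82.76°  ·
antipodal pairs: 4

count = 4; pairs: (0,3), (1,4), (2,5), (3,5)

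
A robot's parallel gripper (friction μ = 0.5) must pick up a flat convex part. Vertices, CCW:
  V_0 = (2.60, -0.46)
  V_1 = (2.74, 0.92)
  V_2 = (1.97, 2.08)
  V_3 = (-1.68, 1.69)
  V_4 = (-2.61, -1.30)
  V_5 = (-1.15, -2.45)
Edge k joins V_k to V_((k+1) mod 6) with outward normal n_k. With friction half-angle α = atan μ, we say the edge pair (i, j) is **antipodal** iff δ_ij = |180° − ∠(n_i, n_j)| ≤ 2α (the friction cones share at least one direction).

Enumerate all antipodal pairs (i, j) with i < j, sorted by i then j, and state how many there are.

α = atan 0.5 = 26.57°;  2α = 53.13°
n_0 = (+0.9949, -0.1009)
n_1 = (+0.8332, +0.5530)
n_2 = (-0.1062, +0.9943)
n_3 = (-0.9549, +0.2970)
n_4 = (-0.6188, -0.7856)
n_5 = (+0.4688, -0.8833)
  (0,1): δ = 140.63°  ·
  (0,2): δ = 78.11°  ·
  (0,3): δ = 11.48°  ✓
  (0,4): δ = 57.57°  ·
  (0,5): δ = 123.75°  ·
  (1,2): δ = 117.48°  ·
  (1,3): δ = 50.85°  ✓
  (1,4): δ = 18.20°  ✓
  (1,5): δ = 84.38°  ·
  (2,3): δ = 113.38°  ·
  (2,4): δ = 44.33°  ✓
  (2,5): δ = 21.85°  ✓
  (3,4): δ = 110.95°  ·
  (3,5): δ = 44.77°  ✓
  (4,5): δ = 113.82°  ·
antipodal pairs: 6

count = 6; pairs: (0,3), (1,3), (1,4), (2,4), (2,5), (3,5)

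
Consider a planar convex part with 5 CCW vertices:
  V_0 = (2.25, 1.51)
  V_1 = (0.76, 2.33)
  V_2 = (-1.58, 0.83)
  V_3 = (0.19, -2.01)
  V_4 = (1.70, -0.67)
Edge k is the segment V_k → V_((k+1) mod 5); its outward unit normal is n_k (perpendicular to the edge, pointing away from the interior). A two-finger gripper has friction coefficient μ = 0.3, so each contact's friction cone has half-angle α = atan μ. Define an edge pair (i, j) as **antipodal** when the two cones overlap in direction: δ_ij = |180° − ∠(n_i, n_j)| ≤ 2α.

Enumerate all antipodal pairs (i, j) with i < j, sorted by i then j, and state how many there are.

count = 2; pairs: (0,2), (1,3)

α = atan 0.3 = 16.70°;  2α = 33.40°
n_0 = (+0.4821, +0.8761)
n_1 = (-0.5397, +0.8419)
n_2 = (-0.8487, -0.5289)
n_3 = (+0.6637, -0.7480)
n_4 = (+0.9696, -0.2446)
  (0,1): δ = 118.51°  ·
  (0,2): δ = 29.24°  ✓
  (0,3): δ = 70.41°  ·
  (0,4): δ = 104.67°  ·
  (1,2): δ = 90.73°  ·
  (1,3): δ = 8.93°  ✓
  (1,4): δ = 43.18°  ·
  (2,3): δ = 80.35°  ·
  (2,4): δ = 46.09°  ·
  (3,4): δ = 145.75°  ·
antipodal pairs: 2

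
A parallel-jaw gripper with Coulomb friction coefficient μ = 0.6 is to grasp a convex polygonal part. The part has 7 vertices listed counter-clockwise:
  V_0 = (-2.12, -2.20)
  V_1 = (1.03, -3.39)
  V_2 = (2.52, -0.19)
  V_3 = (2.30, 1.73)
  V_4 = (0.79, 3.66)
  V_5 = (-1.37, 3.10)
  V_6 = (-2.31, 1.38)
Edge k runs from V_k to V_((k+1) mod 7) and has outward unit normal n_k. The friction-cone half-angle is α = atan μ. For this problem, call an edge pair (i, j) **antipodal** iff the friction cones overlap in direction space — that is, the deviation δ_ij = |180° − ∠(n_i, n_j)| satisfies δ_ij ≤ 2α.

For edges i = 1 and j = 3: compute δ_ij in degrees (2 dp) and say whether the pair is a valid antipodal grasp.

α = atan 0.6 = 30.96°;  2α = 61.93°
edge 1: e_1 = (+1.49, +3.20);  n_1 = (+0.9065, -0.4221)
edge 3: e_3 = (-1.51, +1.93);  n_3 = (+0.7876, +0.6162)
∠(n_1, n_3) = 63.01°
δ = |180° − 63.01°| = 116.99°
116.99° > 2α = 61.93°  →  invalid

δ = 116.99°, invalid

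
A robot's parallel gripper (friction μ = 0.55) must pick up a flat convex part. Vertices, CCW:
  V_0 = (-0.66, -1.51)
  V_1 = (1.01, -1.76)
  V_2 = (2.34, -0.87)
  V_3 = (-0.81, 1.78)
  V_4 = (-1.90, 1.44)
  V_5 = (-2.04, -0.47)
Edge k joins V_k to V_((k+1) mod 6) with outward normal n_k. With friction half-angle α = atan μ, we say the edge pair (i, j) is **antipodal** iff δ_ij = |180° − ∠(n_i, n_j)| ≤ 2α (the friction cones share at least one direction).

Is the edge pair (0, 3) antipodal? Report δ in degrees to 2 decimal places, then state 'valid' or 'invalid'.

δ = 25.84°, valid

α = atan 0.55 = 28.81°;  2α = 57.62°
edge 0: e_0 = (+1.67, -0.25);  n_0 = (-0.1481, -0.9890)
edge 3: e_3 = (-1.09, -0.34);  n_3 = (-0.2978, +0.9546)
∠(n_0, n_3) = 154.16°
δ = |180° − 154.16°| = 25.84°
25.84° ≤ 2α = 57.62°  →  valid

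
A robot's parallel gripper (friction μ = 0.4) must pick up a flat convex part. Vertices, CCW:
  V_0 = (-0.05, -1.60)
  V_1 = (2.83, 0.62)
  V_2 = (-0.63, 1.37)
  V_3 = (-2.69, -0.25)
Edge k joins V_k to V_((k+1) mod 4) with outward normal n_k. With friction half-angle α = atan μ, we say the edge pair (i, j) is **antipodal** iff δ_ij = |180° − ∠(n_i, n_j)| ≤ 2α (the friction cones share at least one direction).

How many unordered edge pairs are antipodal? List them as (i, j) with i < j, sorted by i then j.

count = 2; pairs: (0,2), (1,3)

α = atan 0.4 = 21.80°;  2α = 43.60°
n_0 = (+0.6105, -0.7920)
n_1 = (+0.2118, +0.9773)
n_2 = (-0.6182, +0.7861)
n_3 = (-0.4553, -0.8903)
  (0,1): δ = 49.86°  ·
  (0,2): δ = 0.56°  ✓
  (0,3): δ = 115.29°  ·
  (1,2): δ = 129.59°  ·
  (1,3): δ = 14.85°  ✓
  (2,3): δ = 65.27°  ·
antipodal pairs: 2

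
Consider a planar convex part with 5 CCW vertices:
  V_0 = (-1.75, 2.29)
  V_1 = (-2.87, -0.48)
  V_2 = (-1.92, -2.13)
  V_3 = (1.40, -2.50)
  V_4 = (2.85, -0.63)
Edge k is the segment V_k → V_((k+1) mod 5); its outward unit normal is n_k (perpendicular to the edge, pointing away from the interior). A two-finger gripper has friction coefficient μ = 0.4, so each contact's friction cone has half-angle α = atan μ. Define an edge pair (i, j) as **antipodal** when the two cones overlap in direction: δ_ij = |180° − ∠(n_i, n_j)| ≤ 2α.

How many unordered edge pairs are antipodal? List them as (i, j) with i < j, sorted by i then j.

count = 3; pairs: (0,3), (1,4), (2,4)

α = atan 0.4 = 21.80°;  2α = 43.60°
n_0 = (-0.9271, +0.3749)
n_1 = (-0.8666, -0.4990)
n_2 = (-0.1108, -0.9938)
n_3 = (+0.7903, -0.6128)
n_4 = (+0.5359, +0.8443)
  (0,1): δ = 128.05°  ·
  (0,2): δ = 74.34°  ·
  (0,3): δ = 15.77°  ✓
  (0,4): δ = 79.61°  ·
  (1,2): δ = 126.29°  ·
  (1,3): δ = 67.72°  ·
  (1,4): δ = 27.66°  ✓
  (2,3): δ = 121.43°  ·
  (2,4): δ = 26.05°  ✓
  (3,4): δ = 84.62°  ·
antipodal pairs: 3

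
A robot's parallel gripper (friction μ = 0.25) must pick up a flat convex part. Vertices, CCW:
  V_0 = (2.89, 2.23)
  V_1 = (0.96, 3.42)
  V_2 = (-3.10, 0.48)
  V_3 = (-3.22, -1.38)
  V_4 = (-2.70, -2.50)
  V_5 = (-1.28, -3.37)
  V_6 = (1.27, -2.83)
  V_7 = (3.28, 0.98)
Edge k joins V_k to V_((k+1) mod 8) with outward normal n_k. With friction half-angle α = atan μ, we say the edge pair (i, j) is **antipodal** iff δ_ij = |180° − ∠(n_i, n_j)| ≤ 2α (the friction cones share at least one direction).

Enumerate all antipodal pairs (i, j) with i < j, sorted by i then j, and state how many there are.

count = 6; pairs: (0,4), (1,5), (1,6), (2,6), (2,7), (3,7)

α = atan 0.25 = 14.04°;  2α = 28.07°
n_0 = (+0.5248, +0.8512)
n_1 = (-0.5865, +0.8099)
n_2 = (-0.9979, +0.0644)
n_3 = (-0.9070, -0.4211)
n_4 = (-0.5224, -0.8527)
n_5 = (+0.2072, -0.9783)
n_6 = (+0.8845, -0.4666)
n_7 = (+0.9546, +0.2978)
  (0,1): δ = 112.43°  ·
  (0,2): δ = 62.03°  ·
  (0,3): δ = 33.44°  ·
  (0,4): δ = 0.16°  ✓
  (0,5): δ = 43.61°  ·
  (0,6): δ = 93.84°  ·
  (0,7): δ = 138.99°  ·
  (1,2): δ = 129.60°  ·
  (1,3): δ = 101.00°  ·
  (1,4): δ = 67.40°  ·
  (1,5): δ = 23.95°  ✓
  (1,6): δ = 26.28°  ✓
  (1,7): δ = 71.42°  ·
  (2,3): δ = 151.40°  ·
  (2,4): δ = 117.80°  ·
  (2,5): δ = 74.35°  ·
  (2,6): δ = 24.12°  ✓
  (2,7): δ = 21.02°  ✓
  (3,4): δ = 146.40°  ·
  (3,5): δ = 102.95°  ·
  (3,6): δ = 52.72°  ·
  (3,7): δ = 7.58°  ✓
  (4,5): δ = 136.55°  ·
  (4,6): δ = 86.32°  ·
  (4,7): δ = 41.18°  ·
  (5,6): δ = 129.77°  ·
  (5,7): δ = 84.63°  ·
  (6,7): δ = 134.86°  ·
antipodal pairs: 6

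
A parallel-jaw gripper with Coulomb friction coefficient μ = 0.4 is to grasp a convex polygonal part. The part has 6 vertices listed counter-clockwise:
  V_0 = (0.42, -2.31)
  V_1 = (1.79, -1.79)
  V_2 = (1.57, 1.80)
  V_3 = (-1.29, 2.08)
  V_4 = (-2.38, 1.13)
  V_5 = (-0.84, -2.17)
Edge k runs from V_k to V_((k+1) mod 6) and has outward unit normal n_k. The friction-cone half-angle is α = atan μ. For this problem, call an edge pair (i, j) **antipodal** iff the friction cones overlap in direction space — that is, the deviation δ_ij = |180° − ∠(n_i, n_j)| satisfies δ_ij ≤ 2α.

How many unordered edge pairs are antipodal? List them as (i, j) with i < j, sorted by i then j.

α = atan 0.4 = 21.80°;  2α = 43.60°
n_0 = (+0.3549, -0.9349)
n_1 = (+0.9981, +0.0612)
n_2 = (+0.0974, +0.9952)
n_3 = (-0.6570, +0.7539)
n_4 = (-0.9062, -0.4229)
n_5 = (-0.1104, -0.9939)
  (0,1): δ = 107.28°  ·
  (0,2): δ = 26.38°  ✓
  (0,3): δ = 20.29°  ✓
  (0,4): δ = 94.23°  ·
  (0,5): δ = 152.87°  ·
  (1,2): δ = 99.10°  ·
  (1,3): δ = 52.43°  ·
  (1,4): δ = 21.51°  ✓
  (1,5): δ = 80.15°  ·
  (2,3): δ = 133.33°  ·
  (2,4): δ = 59.39°  ·
  (2,5): δ = 0.75°  ✓
  (3,4): δ = 106.06°  ·
  (3,5): δ = 47.41°  ·
  (4,5): δ = 121.36°  ·
antipodal pairs: 4

count = 4; pairs: (0,2), (0,3), (1,4), (2,5)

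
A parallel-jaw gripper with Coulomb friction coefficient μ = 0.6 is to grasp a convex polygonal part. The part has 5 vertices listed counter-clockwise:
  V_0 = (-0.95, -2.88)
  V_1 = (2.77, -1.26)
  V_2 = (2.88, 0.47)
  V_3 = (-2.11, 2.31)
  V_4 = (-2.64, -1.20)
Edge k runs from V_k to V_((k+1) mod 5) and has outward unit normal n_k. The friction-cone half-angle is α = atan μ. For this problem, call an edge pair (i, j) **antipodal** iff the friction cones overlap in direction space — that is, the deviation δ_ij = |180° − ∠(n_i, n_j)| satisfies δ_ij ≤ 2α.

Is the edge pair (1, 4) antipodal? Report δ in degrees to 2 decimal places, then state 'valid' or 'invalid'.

δ = 48.81°, valid

α = atan 0.6 = 30.96°;  2α = 61.93°
edge 1: e_1 = (+0.11, +1.73);  n_1 = (+0.9980, -0.0635)
edge 4: e_4 = (+1.69, -1.68);  n_4 = (-0.7050, -0.7092)
∠(n_1, n_4) = 131.19°
δ = |180° − 131.19°| = 48.81°
48.81° ≤ 2α = 61.93°  →  valid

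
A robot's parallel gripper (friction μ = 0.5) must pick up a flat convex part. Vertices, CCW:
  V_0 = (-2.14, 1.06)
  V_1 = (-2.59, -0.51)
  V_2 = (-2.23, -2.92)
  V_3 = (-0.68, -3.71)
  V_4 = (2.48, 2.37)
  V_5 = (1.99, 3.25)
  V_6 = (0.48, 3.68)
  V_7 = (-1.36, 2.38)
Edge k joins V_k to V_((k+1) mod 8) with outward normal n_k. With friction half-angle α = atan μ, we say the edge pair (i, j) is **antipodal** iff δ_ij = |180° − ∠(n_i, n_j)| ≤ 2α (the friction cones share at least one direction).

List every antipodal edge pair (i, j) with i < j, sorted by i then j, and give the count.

α = atan 0.5 = 26.57°;  2α = 53.13°
n_0 = (-0.9613, +0.2755)
n_1 = (-0.9890, -0.1477)
n_2 = (-0.4541, -0.8910)
n_3 = (+0.8873, -0.4612)
n_4 = (+0.8737, +0.4865)
n_5 = (+0.2739, +0.9618)
n_6 = (-0.5770, +0.8167)
n_7 = (-0.8609, +0.5087)
  (0,1): δ = 155.51°  ·
  (0,2): δ = 101.01°  ·
  (0,3): δ = 11.47°  ✓
  (0,4): δ = 45.10°  ✓
  (0,5): δ = 90.10°  ·
  (0,6): δ = 141.24°  ·
  (0,7): δ = 165.41°  ·
  (1,2): δ = 125.50°  ·
  (1,3): δ = 35.96°  ✓
  (1,4): δ = 20.61°  ✓
  (1,5): δ = 65.61°  ·
  (1,6): δ = 116.75°  ·
  (1,7): δ = 140.92°  ·
  (2,3): δ = 90.46°  ·
  (2,4): δ = 33.88°  ✓
  (2,5): δ = 11.11°  ✓
  (2,6): δ = 62.25°  ·
  (2,7): δ = 86.43°  ·
  (3,4): δ = 123.43°  ·
  (3,5): δ = 78.43°  ·
  (3,6): δ = 27.30°  ✓
  (3,7): δ = 3.12°  ✓
  (4,5): δ = 135.01°  ·
  (4,6): δ = 83.87°  ·
  (4,7): δ = 59.69°  ·
  (5,6): δ = 128.86°  ·
  (5,7): δ = 104.68°  ·
  (6,7): δ = 155.82°  ·
antipodal pairs: 8

count = 8; pairs: (0,3), (0,4), (1,3), (1,4), (2,4), (2,5), (3,6), (3,7)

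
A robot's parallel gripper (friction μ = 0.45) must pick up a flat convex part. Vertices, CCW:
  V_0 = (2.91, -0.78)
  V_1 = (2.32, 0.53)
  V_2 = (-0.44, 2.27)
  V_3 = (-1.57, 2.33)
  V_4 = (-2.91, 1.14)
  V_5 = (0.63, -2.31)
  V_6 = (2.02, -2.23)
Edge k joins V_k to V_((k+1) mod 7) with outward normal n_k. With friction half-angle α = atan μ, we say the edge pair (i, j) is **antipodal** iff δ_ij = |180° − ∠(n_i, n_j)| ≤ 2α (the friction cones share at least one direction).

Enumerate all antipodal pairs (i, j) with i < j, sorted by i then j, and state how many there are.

α = atan 0.45 = 24.23°;  2α = 48.46°
n_0 = (+0.9118, +0.4107)
n_1 = (+0.5333, +0.8459)
n_2 = (+0.0530, +0.9986)
n_3 = (-0.6640, +0.7477)
n_4 = (-0.6979, -0.7162)
n_5 = (+0.0575, -0.9983)
n_6 = (+0.8523, -0.5231)
  (0,1): δ = 146.47°  ·
  (0,2): δ = 117.29°  ·
  (0,3): δ = 72.64°  ·
  (0,4): δ = 21.49°  ✓
  (0,5): δ = 69.05°  ·
  (0,6): δ = 124.21°  ·
  (1,2): δ = 150.81°  ·
  (1,3): δ = 106.16°  ·
  (1,4): δ = 12.03°  ✓
  (1,5): δ = 35.52°  ✓
  (1,6): δ = 90.69°  ·
  (2,3): δ = 135.35°  ·
  (2,4): δ = 41.22°  ✓
  (2,5): δ = 6.33°  ✓
  (2,6): δ = 61.50°  ·
  (3,4): δ = 85.87°  ·
  (3,5): δ = 38.31°  ✓
  (3,6): δ = 16.85°  ✓
  (4,5): δ = 132.44°  ·
  (4,6): δ = 77.28°  ·
  (5,6): δ = 124.84°  ·
antipodal pairs: 7

count = 7; pairs: (0,4), (1,4), (1,5), (2,4), (2,5), (3,5), (3,6)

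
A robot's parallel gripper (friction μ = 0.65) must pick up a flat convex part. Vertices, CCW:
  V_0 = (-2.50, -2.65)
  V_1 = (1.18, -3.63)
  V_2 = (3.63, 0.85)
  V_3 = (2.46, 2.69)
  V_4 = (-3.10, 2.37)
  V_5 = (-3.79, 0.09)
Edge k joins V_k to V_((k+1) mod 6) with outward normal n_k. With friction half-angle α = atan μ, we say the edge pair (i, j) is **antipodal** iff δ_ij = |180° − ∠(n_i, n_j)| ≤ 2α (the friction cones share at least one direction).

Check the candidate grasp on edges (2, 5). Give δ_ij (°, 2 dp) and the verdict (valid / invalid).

α = atan 0.65 = 33.02°;  2α = 66.05°
edge 2: e_2 = (-1.17, +1.84);  n_2 = (+0.8439, +0.5366)
edge 5: e_5 = (+1.29, -2.74);  n_5 = (-0.9047, -0.4260)
∠(n_2, n_5) = 172.76°
δ = |180° − 172.76°| = 7.24°
7.24° ≤ 2α = 66.05°  →  valid

δ = 7.24°, valid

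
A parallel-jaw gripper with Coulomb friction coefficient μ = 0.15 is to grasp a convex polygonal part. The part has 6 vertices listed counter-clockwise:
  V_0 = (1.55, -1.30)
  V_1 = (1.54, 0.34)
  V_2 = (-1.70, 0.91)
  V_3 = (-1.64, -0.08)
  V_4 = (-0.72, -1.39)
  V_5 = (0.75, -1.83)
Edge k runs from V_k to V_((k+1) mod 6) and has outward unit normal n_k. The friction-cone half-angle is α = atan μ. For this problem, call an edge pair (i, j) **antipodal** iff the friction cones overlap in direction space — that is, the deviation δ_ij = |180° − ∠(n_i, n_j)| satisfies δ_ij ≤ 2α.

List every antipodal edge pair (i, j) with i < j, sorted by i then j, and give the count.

α = atan 0.15 = 8.53°;  2α = 17.06°
n_0 = (+1.0000, +0.0061)
n_1 = (+0.1733, +0.9849)
n_2 = (-0.9982, -0.0605)
n_3 = (-0.8184, -0.5747)
n_4 = (-0.2867, -0.9580)
n_5 = (+0.5523, -0.8336)
  (0,1): δ = 100.33°  ·
  (0,2): δ = 3.12°  ✓
  (0,3): δ = 34.73°  ·
  (0,4): δ = 72.99°  ·
  (0,5): δ = 123.18°  ·
  (1,2): δ = 76.55°  ·
  (1,3): δ = 44.94°  ·
  (1,4): δ = 6.69°  ✓
  (1,5): δ = 43.50°  ·
  (2,3): δ = 148.39°  ·
  (2,4): δ = 110.13°  ·
  (2,5): δ = 59.94°  ·
  (3,4): δ = 141.74°  ·
  (3,5): δ = 91.56°  ·
  (4,5): δ = 129.81°  ·
antipodal pairs: 2

count = 2; pairs: (0,2), (1,4)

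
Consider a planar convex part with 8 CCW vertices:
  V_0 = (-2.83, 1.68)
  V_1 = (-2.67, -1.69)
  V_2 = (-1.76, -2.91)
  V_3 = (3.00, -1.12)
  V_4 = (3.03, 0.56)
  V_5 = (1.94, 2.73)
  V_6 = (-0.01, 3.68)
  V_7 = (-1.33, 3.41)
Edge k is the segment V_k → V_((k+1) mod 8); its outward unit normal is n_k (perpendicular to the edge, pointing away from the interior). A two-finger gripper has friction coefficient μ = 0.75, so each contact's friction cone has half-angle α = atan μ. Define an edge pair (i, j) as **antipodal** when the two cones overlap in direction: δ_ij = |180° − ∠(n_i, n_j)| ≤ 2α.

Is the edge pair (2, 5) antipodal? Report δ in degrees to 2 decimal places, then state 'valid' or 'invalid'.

α = atan 0.75 = 36.87°;  2α = 73.74°
edge 2: e_2 = (+4.76, +1.79);  n_2 = (+0.3520, -0.9360)
edge 5: e_5 = (-1.95, +0.95);  n_5 = (+0.4380, +0.8990)
∠(n_2, n_5) = 133.42°
δ = |180° − 133.42°| = 46.58°
46.58° ≤ 2α = 73.74°  →  valid

δ = 46.58°, valid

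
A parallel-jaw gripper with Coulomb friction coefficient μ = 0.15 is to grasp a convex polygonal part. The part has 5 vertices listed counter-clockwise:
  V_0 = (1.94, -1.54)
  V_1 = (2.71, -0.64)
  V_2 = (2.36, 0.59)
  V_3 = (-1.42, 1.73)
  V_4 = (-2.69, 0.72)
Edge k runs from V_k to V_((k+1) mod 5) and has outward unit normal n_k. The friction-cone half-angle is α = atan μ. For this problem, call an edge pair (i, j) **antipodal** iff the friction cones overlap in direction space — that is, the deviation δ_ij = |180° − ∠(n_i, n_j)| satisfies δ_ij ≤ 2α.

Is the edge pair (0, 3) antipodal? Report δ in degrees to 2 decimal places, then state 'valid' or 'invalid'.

δ = 10.96°, valid

α = atan 0.15 = 8.53°;  2α = 17.06°
edge 0: e_0 = (+0.77, +0.90);  n_0 = (+0.7599, -0.6501)
edge 3: e_3 = (-1.27, -1.01);  n_3 = (-0.6224, +0.7827)
∠(n_0, n_3) = 169.04°
δ = |180° − 169.04°| = 10.96°
10.96° ≤ 2α = 17.06°  →  valid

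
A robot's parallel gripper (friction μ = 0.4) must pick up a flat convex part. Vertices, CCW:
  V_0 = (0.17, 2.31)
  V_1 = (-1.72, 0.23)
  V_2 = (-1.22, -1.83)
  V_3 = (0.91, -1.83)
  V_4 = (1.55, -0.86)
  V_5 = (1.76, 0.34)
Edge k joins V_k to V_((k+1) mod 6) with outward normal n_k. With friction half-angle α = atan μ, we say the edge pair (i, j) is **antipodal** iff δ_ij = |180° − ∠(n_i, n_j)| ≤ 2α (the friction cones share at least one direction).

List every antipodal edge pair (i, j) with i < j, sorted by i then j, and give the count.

α = atan 0.4 = 21.80°;  2α = 43.60°
n_0 = (-0.7401, +0.6725)
n_1 = (-0.9718, -0.2359)
n_2 = (+0.0000, -1.0000)
n_3 = (+0.8347, -0.5507)
n_4 = (+0.9850, -0.1724)
n_5 = (+0.7782, +0.6281)
  (0,1): δ = 124.10°  ·
  (0,2): δ = 47.74°  ·
  (0,3): δ = 8.84°  ✓
  (0,4): δ = 32.33°  ✓
  (0,5): δ = 81.17°  ·
  (1,2): δ = 103.64°  ·
  (1,3): δ = 47.06°  ·
  (1,4): δ = 23.57°  ✓
  (1,5): δ = 25.26°  ✓
  (2,3): δ = 123.42°  ·
  (2,4): δ = 99.93°  ·
  (2,5): δ = 51.09°  ·
  (3,4): δ = 156.51°  ·
  (3,5): δ = 107.68°  ·
  (4,5): δ = 131.17°  ·
antipodal pairs: 4

count = 4; pairs: (0,3), (0,4), (1,4), (1,5)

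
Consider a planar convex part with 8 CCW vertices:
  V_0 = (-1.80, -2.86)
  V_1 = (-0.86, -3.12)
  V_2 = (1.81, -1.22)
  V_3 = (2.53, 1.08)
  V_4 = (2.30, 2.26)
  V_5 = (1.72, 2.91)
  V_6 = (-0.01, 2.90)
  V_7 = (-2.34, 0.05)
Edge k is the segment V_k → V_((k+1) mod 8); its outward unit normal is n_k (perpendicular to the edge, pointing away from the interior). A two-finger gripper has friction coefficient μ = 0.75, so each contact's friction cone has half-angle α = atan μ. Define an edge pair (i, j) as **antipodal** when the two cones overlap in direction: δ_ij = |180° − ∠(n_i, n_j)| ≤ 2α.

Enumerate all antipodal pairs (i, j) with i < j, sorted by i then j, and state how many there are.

α = atan 0.75 = 36.87°;  2α = 73.74°
n_0 = (-0.2666, -0.9638)
n_1 = (+0.5798, -0.8148)
n_2 = (+0.9543, -0.2987)
n_3 = (+0.9815, +0.1913)
n_4 = (+0.7461, +0.6658)
n_5 = (-0.0058, +1.0000)
n_6 = (-0.7742, +0.6329)
n_7 = (-0.9832, -0.1825)
  (0,1): δ = 129.10°  ·
  (0,2): δ = 91.92°  ·
  (0,3): δ = 63.51°  ✓
  (0,4): δ = 32.80°  ✓
  (0,5): δ = 15.79°  ✓
  (0,6): δ = 66.19°  ✓
  (0,7): δ = 115.97°  ·
  (1,2): δ = 142.82°  ·
  (1,3): δ = 114.41°  ·
  (1,4): δ = 83.69°  ·
  (1,5): δ = 35.10°  ✓
  (1,6): δ = 15.30°  ✓
  (1,7): δ = 65.08°  ✓
  (2,3): δ = 151.59°  ·
  (2,4): δ = 120.87°  ·
  (2,5): δ = 72.29°  ✓
  (2,6): δ = 21.89°  ✓
  (2,7): δ = 27.90°  ✓
  (3,4): δ = 149.29°  ·
  (3,5): δ = 100.70°  ·
  (3,6): δ = 50.30°  ✓
  (3,7): δ = 0.52°  ✓
  (4,5): δ = 131.41°  ·
  (4,6): δ = 81.01°  ·
  (4,7): δ = 31.23°  ✓
  (5,6): δ = 129.60°  ·
  (5,7): δ = 79.82°  ·
  (6,7): δ = 130.22°  ·
antipodal pairs: 13

count = 13; pairs: (0,3), (0,4), (0,5), (0,6), (1,5), (1,6), (1,7), (2,5), (2,6), (2,7), (3,6), (3,7), (4,7)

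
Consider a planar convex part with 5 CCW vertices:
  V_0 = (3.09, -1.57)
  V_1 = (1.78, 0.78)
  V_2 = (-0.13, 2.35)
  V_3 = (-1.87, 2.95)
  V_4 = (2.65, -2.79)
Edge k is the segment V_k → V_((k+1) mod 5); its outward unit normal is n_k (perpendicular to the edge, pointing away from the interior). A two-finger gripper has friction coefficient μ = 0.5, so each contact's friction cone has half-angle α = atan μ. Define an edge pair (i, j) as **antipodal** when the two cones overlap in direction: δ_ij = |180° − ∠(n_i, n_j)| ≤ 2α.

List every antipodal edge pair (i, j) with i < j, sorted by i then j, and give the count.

count = 3; pairs: (0,3), (1,3), (2,3)

α = atan 0.5 = 26.57°;  2α = 53.13°
n_0 = (+0.8735, +0.4869)
n_1 = (+0.6350, +0.7725)
n_2 = (+0.3260, +0.9454)
n_3 = (-0.7857, -0.6187)
n_4 = (+0.9407, -0.3393)
  (0,1): δ = 158.56°  ·
  (0,2): δ = 138.16°  ·
  (0,3): δ = 9.08°  ✓
  (0,4): δ = 131.03°  ·
  (1,2): δ = 159.61°  ·
  (1,3): δ = 12.36°  ✓
  (1,4): δ = 109.59°  ·
  (2,3): δ = 32.76°  ✓
  (2,4): δ = 89.19°  ·
  (3,4): δ = 58.05°  ·
antipodal pairs: 3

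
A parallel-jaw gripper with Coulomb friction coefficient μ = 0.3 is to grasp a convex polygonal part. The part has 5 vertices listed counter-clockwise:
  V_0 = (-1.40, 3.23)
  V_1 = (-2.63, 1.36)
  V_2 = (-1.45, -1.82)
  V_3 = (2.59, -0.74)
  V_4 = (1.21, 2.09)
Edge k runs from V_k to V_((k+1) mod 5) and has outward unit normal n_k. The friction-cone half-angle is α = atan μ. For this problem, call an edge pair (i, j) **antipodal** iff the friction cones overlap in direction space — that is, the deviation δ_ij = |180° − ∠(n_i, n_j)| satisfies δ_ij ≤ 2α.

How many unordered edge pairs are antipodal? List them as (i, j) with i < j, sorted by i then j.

α = atan 0.3 = 16.70°;  2α = 33.40°
n_0 = (-0.8355, +0.5495)
n_1 = (-0.9375, -0.3479)
n_2 = (+0.2583, -0.9661)
n_3 = (+0.8988, +0.4383)
n_4 = (+0.4003, +0.9164)
  (0,1): δ = 126.31°  ·
  (0,2): δ = 41.70°  ·
  (0,3): δ = 59.33°  ·
  (0,4): δ = 99.74°  ·
  (1,2): δ = 95.39°  ·
  (1,3): δ = 5.64°  ✓
  (1,4): δ = 46.05°  ·
  (2,3): δ = 78.97°  ·
  (2,4): δ = 38.56°  ·
  (3,4): δ = 139.59°  ·
antipodal pairs: 1

count = 1; pairs: (1,3)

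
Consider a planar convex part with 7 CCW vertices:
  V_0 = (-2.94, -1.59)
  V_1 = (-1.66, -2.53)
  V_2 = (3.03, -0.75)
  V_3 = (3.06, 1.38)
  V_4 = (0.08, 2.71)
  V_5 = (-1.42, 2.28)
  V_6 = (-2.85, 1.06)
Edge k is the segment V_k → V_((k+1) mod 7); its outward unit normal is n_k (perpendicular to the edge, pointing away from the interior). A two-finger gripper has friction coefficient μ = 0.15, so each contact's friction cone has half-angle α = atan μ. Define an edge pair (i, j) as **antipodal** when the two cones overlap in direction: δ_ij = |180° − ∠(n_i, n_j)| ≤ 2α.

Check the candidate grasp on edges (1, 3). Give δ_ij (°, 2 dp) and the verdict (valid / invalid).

α = atan 0.15 = 8.53°;  2α = 17.06°
edge 1: e_1 = (+4.69, +1.78);  n_1 = (+0.3548, -0.9349)
edge 3: e_3 = (-2.98, +1.33);  n_3 = (+0.4076, +0.9132)
∠(n_1, n_3) = 135.17°
δ = |180° − 135.17°| = 44.83°
44.83° > 2α = 17.06°  →  invalid

δ = 44.83°, invalid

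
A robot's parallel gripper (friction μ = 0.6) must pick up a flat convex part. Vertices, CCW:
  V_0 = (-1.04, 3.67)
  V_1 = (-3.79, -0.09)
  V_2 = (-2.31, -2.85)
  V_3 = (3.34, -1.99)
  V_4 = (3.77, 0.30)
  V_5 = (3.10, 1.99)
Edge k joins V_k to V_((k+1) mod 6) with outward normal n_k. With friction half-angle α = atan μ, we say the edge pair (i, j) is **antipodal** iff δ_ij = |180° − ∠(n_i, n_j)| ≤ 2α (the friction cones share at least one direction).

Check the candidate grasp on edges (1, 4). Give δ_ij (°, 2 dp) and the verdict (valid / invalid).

α = atan 0.6 = 30.96°;  2α = 61.93°
edge 1: e_1 = (+1.48, -2.76);  n_1 = (-0.8813, -0.4726)
edge 4: e_4 = (-0.67, +1.69);  n_4 = (+0.9296, +0.3685)
∠(n_1, n_4) = 173.42°
δ = |180° − 173.42°| = 6.58°
6.58° ≤ 2α = 61.93°  →  valid

δ = 6.58°, valid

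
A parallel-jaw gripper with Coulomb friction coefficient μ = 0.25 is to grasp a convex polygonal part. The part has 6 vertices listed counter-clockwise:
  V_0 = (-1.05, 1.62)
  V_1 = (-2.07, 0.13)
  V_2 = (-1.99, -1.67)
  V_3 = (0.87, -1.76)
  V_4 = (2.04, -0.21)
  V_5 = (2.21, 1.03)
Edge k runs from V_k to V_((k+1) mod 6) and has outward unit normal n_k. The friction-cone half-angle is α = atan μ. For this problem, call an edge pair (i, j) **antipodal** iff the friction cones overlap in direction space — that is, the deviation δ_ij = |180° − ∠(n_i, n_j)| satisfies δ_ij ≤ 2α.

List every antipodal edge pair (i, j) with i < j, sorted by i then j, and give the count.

count = 4; pairs: (0,3), (0,4), (1,4), (2,5)

α = atan 0.25 = 14.04°;  2α = 28.07°
n_0 = (-0.8252, +0.5649)
n_1 = (-0.9990, -0.0444)
n_2 = (-0.0315, -0.9995)
n_3 = (+0.7981, -0.6025)
n_4 = (+0.9907, -0.1358)
n_5 = (+0.1781, +0.9840)
  (0,1): δ = 143.06°  ·
  (0,2): δ = 57.41°  ·
  (0,3): δ = 2.65°  ✓
  (0,4): δ = 26.59°  ✓
  (0,5): δ = 114.14°  ·
  (1,2): δ = 94.35°  ·
  (1,3): δ = 39.59°  ·
  (1,4): δ = 10.35°  ✓
  (1,5): δ = 77.20°  ·
  (2,3): δ = 125.24°  ·
  (2,4): δ = 96.00°  ·
  (2,5): δ = 8.46°  ✓
  (3,4): δ = 150.76°  ·
  (3,5): δ = 63.21°  ·
  (4,5): δ = 92.45°  ·
antipodal pairs: 4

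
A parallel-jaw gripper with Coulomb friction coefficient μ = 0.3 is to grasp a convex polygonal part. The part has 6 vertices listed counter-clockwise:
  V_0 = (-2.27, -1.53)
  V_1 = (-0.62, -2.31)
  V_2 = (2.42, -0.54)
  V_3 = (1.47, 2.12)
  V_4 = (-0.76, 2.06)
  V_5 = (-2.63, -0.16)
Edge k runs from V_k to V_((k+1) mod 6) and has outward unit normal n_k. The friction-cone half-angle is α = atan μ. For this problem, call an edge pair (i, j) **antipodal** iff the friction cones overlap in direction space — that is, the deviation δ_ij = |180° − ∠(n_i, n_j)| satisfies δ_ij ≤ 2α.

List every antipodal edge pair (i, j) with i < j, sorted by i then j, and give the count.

count = 4; pairs: (0,3), (1,3), (1,4), (2,5)

α = atan 0.3 = 16.70°;  2α = 33.40°
n_0 = (-0.4274, -0.9041)
n_1 = (+0.5032, -0.8642)
n_2 = (+0.9417, +0.3363)
n_3 = (-0.0269, +0.9996)
n_4 = (-0.7648, +0.6442)
n_5 = (-0.9672, -0.2541)
  (0,1): δ = 124.49°  ·
  (0,2): δ = 45.04°  ·
  (0,3): δ = 26.84°  ✓
  (0,4): δ = 75.19°  ·
  (0,5): δ = 130.02°  ·
  (1,2): δ = 100.56°  ·
  (1,3): δ = 28.67°  ✓
  (1,4): δ = 19.68°  ✓
  (1,5): δ = 74.51°  ·
  (2,3): δ = 108.11°  ·
  (2,4): δ = 59.76°  ·
  (2,5): δ = 4.93°  ✓
  (3,4): δ = 131.65°  ·
  (3,5): δ = 76.82°  ·
  (4,5): δ = 125.17°  ·
antipodal pairs: 4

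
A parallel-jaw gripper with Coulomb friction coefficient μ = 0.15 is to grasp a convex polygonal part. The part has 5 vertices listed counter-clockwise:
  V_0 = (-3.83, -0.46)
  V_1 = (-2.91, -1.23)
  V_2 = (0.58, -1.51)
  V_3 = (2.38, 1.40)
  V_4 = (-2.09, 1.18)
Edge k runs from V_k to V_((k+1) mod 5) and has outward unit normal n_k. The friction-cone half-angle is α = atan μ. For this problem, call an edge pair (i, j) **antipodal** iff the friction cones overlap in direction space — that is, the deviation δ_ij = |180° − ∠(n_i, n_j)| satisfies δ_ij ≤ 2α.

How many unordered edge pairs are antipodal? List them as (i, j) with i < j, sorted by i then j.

count = 2; pairs: (1,3), (2,4)

α = atan 0.15 = 8.53°;  2α = 17.06°
n_0 = (-0.6418, -0.7669)
n_1 = (-0.0800, -0.9968)
n_2 = (+0.8505, -0.5261)
n_3 = (-0.0492, +0.9988)
n_4 = (-0.6859, +0.7277)
  (0,1): δ = 144.66°  ·
  (0,2): δ = 81.81°  ·
  (0,3): δ = 42.75°  ·
  (0,4): δ = 83.23°  ·
  (1,2): δ = 117.15°  ·
  (1,3): δ = 7.40°  ✓
  (1,4): δ = 47.89°  ·
  (2,3): δ = 55.44°  ·
  (2,4): δ = 14.96°  ✓
  (3,4): δ = 139.51°  ·
antipodal pairs: 2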